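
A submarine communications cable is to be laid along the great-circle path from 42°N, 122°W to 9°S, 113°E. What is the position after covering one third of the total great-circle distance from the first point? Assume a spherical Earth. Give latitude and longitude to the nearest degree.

≈ 41°N, 177°W

Write both endpoints as unit vectors p₁, p₂ with components (cos φ cos λ, cos φ sin λ, sin φ).
The central angle between the endpoints is δ = arccos(p₁·p₂) ≈ 2.124 rad (121.7°).
Interpolate at f = 1/3 with slerp weights a = sin((1−f)δ)/sin δ ≈ 1.162, b = sin(fδ)/sin δ ≈ 0.765.
p = a·p₁ + b·p₂ ≈ (-0.752, -0.037, 0.658); φ = arcsin(p_z) ≈ 41.12°, λ = atan2(p_y, p_x) ≈ -177.19°.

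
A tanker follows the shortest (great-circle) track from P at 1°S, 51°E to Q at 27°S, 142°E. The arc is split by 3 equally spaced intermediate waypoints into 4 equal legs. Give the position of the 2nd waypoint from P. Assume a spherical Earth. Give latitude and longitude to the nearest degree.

≈ 20°S, 93°E

Write both endpoints as unit vectors p₁, p₂ with components (cos φ cos λ, cos φ sin λ, sin φ).
The central angle between the endpoints is δ = arccos(p₁·p₂) ≈ 1.578 rad (90.4°).
Interpolate at f = 2/4 with slerp weights a = sin((1−f)δ)/sin δ ≈ 0.710, b = sin(fδ)/sin δ ≈ 0.710.
p = a·p₁ + b·p₂ ≈ (-0.052, 0.941, -0.335); φ = arcsin(p_z) ≈ -19.55°, λ = atan2(p_y, p_x) ≈ 93.15°.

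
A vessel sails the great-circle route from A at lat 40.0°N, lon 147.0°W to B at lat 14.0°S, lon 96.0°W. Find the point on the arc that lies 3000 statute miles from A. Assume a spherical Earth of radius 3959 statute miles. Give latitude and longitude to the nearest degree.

≈ lat 8°N, lon 114°W

The haversine formula gives a central angle δ ≈ 1.253 rad (71.8°) between the endpoints. The total great-circle distance is δ·R ≈ 1.253 × 3959 ≈ 4962 mi, so the target fraction is f = 3000/4962 ≈ 0.605.
Interpolate at f ≈ 0.605 with slerp weights a = sin((1−f)δ)/sin δ ≈ 0.500, b = sin(fδ)/sin δ ≈ 0.723.
p = a·p₁ + b·p₂ ≈ (-0.395, -0.907, 0.147); φ = arcsin(p_z) ≈ 8.43°, λ = atan2(p_y, p_x) ≈ -113.53°.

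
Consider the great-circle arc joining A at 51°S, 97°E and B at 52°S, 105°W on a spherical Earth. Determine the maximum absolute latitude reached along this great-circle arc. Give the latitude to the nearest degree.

The great circle lies in the plane with unit normal n̂ = (p₁ × p₂)/|p₁ × p₂|.
Here n̂_z ≈ +0.150; the vertex latitude is φ_max = arccos|n̂_z| ≈ 81.4°.
Check via Clairaut: cos φ_max = |cos φ₁| · sin C = cos(51.0°)·sin(166.2°) ≈ 0.150, again giving ≈ 81.4°.

≈ 81°S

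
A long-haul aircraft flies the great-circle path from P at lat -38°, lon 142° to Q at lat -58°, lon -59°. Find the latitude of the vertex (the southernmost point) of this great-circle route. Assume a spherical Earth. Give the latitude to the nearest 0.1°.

≈ -81.3°

The great circle lies in the plane with unit normal n̂ = (p₁ × p₂)/|p₁ × p₂|.
Here n̂_z ≈ +0.151; the vertex latitude is φ_max = arccos|n̂_z| ≈ 81.3°.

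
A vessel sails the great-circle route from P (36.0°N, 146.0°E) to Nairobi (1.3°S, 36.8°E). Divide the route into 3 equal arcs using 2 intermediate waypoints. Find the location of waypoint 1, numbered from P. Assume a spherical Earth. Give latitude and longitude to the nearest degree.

≈ (34°N, 102°E)

The haversine formula gives a central angle δ ≈ 1.854 rad (106.2°) between the endpoints.
Interpolate at f = 1/3 with slerp weights a = sin((1−f)δ)/sin δ ≈ 0.984, b = sin(fδ)/sin δ ≈ 0.603.
p = a·p₁ + b·p₂ ≈ (-0.177, 0.806, 0.564); φ = arcsin(p_z) ≈ 34.36°, λ = atan2(p_y, p_x) ≈ 102.36°.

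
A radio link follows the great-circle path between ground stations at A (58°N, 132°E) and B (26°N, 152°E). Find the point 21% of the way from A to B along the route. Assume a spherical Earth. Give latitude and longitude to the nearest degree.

≈ (52°N, 138°E)

From cos δ = sin φ₁ sin φ₂ + cos φ₁ cos φ₂ cos Δλ, the central angle is δ ≈ 0.611 rad (35.0°).
Interpolate at f = 0.21 with slerp weights a = sin((1−f)δ)/sin δ ≈ 0.809, b = sin(fδ)/sin δ ≈ 0.223.
p = a·p₁ + b·p₂ ≈ (-0.464, 0.413, 0.784); φ = arcsin(p_z) ≈ 51.62°, λ = atan2(p_y, p_x) ≈ 138.34°.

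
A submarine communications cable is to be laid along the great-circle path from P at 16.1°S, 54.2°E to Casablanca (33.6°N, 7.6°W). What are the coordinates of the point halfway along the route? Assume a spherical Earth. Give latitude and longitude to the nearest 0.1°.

From cos δ = sin φ₁ sin φ₂ + cos φ₁ cos φ₂ cos Δλ, the central angle is δ ≈ 1.344 rad (77.0°).
Interpolate at f = 1/2 with slerp weights a = sin((1−f)δ)/sin δ ≈ 0.639, b = sin(fδ)/sin δ ≈ 0.639.
p = a·p₁ + b·p₂ ≈ (0.887, 0.428, 0.176); φ = arcsin(p_z) ≈ 10.16°, λ = atan2(p_y, p_x) ≈ 25.74°.

≈ 10.2°N, 25.7°E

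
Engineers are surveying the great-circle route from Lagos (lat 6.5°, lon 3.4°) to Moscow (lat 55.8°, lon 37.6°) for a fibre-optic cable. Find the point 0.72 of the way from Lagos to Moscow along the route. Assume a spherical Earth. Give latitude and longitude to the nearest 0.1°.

Write both endpoints as unit vectors p₁, p₂ with components (cos φ cos λ, cos φ sin λ, sin φ).
The central angle between the endpoints is δ = arccos(p₁·p₂) ≈ 0.982 rad (56.3°).
Interpolate at f = 0.72 with slerp weights a = sin((1−f)δ)/sin δ ≈ 0.326, b = sin(fδ)/sin δ ≈ 0.781.
p = a·p₁ + b·p₂ ≈ (0.672, 0.287, 0.683); φ = arcsin(p_z) ≈ 43.08°, λ = atan2(p_y, p_x) ≈ 23.15°.

≈ lat 43.1°, lon 23.1°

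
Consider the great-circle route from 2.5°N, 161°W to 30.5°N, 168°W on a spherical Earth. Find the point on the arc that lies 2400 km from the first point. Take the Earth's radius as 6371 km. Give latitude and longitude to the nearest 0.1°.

Convert each endpoint to a unit vector on the sphere (x = cos φ cos λ, y = cos φ sin λ, z = sin φ).
The central angle between the endpoints is δ = arccos(p₁·p₂) ≈ 0.502 rad (28.8°). The total great-circle distance is δ·R ≈ 0.502 × 6371 ≈ 3199 km, so the target fraction is f = 2400/3199 ≈ 0.750.
Interpolate at f ≈ 0.750 with slerp weights a = sin((1−f)δ)/sin δ ≈ 0.260, b = sin(fδ)/sin δ ≈ 0.764.
p = a·p₁ + b·p₂ ≈ (-0.890, -0.221, 0.399); φ = arcsin(p_z) ≈ 23.53°, λ = atan2(p_y, p_x) ≈ -166.02°.

≈ 23.5°N, 166.0°W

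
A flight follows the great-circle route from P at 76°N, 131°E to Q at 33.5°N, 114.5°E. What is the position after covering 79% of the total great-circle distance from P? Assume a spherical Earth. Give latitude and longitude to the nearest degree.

≈ 43°N, 116°E

Convert each endpoint to a unit vector on the sphere (x = cos φ cos λ, y = cos φ sin λ, z = sin φ).
The central angle between the endpoints is δ = arccos(p₁·p₂) ≈ 0.754 rad (43.2°).
Interpolate at f = 0.79 with slerp weights a = sin((1−f)δ)/sin δ ≈ 0.230, b = sin(fδ)/sin δ ≈ 0.820.
p = a·p₁ + b·p₂ ≈ (-0.320, 0.664, 0.676); φ = arcsin(p_z) ≈ 42.52°, λ = atan2(p_y, p_x) ≈ 115.73°.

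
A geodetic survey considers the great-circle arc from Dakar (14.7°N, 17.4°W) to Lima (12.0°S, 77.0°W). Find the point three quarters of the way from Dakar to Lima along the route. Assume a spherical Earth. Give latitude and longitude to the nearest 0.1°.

≈ (5.4°S, 62.0°W)

Convert each endpoint to a unit vector on the sphere (x = cos φ cos λ, y = cos φ sin λ, z = sin φ).
The central angle between the endpoints is δ = arccos(p₁·p₂) ≈ 1.131 rad (64.8°).
Interpolate at f = 3/4 with slerp weights a = sin((1−f)δ)/sin δ ≈ 0.308, b = sin(fδ)/sin δ ≈ 0.829.
p = a·p₁ + b·p₂ ≈ (0.467, -0.879, -0.094); φ = arcsin(p_z) ≈ -5.40°, λ = atan2(p_y, p_x) ≈ -62.03°.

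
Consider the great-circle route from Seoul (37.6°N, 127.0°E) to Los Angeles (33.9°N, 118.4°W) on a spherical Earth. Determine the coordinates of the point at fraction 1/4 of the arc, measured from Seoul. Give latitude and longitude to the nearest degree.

≈ 49°N, 152°E

Write both endpoints as unit vectors p₁, p₂ with components (cos φ cos λ, cos φ sin λ, sin φ).
The central angle between the endpoints is δ = arccos(p₁·p₂) ≈ 1.504 rad (86.2°).
Interpolate at f = 1/4 with slerp weights a = sin((1−f)δ)/sin δ ≈ 0.906, b = sin(fδ)/sin δ ≈ 0.368.
p = a·p₁ + b·p₂ ≈ (-0.577, 0.304, 0.758); φ = arcsin(p_z) ≈ 49.27°, λ = atan2(p_y, p_x) ≈ 152.20°.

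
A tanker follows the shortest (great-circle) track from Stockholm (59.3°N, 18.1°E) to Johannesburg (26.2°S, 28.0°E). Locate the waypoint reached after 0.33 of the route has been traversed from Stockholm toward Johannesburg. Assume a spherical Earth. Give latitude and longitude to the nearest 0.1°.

≈ 31.2°N, 23.0°E

From cos δ = sin φ₁ sin φ₂ + cos φ₁ cos φ₂ cos Δλ, the central angle is δ ≈ 1.499 rad (85.9°).
Interpolate at f = 0.33 with slerp weights a = sin((1−f)δ)/sin δ ≈ 0.846, b = sin(fδ)/sin δ ≈ 0.476.
p = a·p₁ + b·p₂ ≈ (0.788, 0.335, 0.517); φ = arcsin(p_z) ≈ 31.15°, λ = atan2(p_y, p_x) ≈ 23.02°.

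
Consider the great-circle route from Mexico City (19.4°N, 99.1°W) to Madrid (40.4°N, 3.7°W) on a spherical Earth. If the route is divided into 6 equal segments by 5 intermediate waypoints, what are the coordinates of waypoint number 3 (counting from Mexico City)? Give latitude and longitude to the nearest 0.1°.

≈ 40.3°N, 58.1°W

From cos δ = sin φ₁ sin φ₂ + cos φ₁ cos φ₂ cos Δλ, the central angle is δ ≈ 1.423 rad (81.5°).
Interpolate at f = 3/6 with slerp weights a = sin((1−f)δ)/sin δ ≈ 0.660, b = sin(fδ)/sin δ ≈ 0.660.
p = a·p₁ + b·p₂ ≈ (0.403, -0.647, 0.647); φ = arcsin(p_z) ≈ 40.32°, λ = atan2(p_y, p_x) ≈ -58.08°.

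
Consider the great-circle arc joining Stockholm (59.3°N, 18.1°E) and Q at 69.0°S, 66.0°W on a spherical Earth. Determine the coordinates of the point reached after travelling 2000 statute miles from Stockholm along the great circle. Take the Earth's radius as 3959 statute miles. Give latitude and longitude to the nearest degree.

≈ 33°N, 1°W

Convert each endpoint to a unit vector on the sphere (x = cos φ cos λ, y = cos φ sin λ, z = sin φ).
The central angle between the endpoints is δ = arccos(p₁·p₂) ≈ 2.472 rad (141.6°). The total great-circle distance is δ·R ≈ 2.472 × 3959 ≈ 9786 mi, so the target fraction is f = 2000/9786 ≈ 0.204.
Interpolate at f ≈ 0.204 with slerp weights a = sin((1−f)δ)/sin δ ≈ 1.486, b = sin(fδ)/sin δ ≈ 0.780.
p = a·p₁ + b·p₂ ≈ (0.835, -0.019, 0.550); φ = arcsin(p_z) ≈ 33.38°, λ = atan2(p_y, p_x) ≈ -1.34°.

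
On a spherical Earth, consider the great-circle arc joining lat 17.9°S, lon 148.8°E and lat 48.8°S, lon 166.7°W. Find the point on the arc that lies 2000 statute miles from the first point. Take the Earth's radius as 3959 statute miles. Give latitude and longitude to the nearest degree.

≈ lat 39°S, lon 172°E

Write both endpoints as unit vectors p₁, p₂ with components (cos φ cos λ, cos φ sin λ, sin φ).
The central angle between the endpoints is δ = arccos(p₁·p₂) ≈ 0.825 rad (47.3°). The total great-circle distance is δ·R ≈ 0.825 × 3959 ≈ 3267 mi, so the target fraction is f = 2000/3267 ≈ 0.612.
Interpolate at f ≈ 0.612 with slerp weights a = sin((1−f)δ)/sin δ ≈ 0.428, b = sin(fδ)/sin δ ≈ 0.659.
p = a·p₁ + b·p₂ ≈ (-0.771, 0.111, -0.627); φ = arcsin(p_z) ≈ -38.85°, λ = atan2(p_y, p_x) ≈ 171.78°.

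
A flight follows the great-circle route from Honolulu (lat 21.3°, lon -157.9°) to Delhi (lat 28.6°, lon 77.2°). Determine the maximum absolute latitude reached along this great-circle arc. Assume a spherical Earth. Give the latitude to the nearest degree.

The great circle lies in the plane with unit normal n̂ = (p₁ × p₂)/|p₁ × p₂|.
Here n̂_z ≈ -0.702; the vertex latitude is φ_max = arccos|n̂_z| ≈ 45.4°.
Check via Clairaut: cos φ_max = |cos φ₁| · sin C = cos(21.3°)·sin(48.9°) ≈ 0.702, again giving ≈ 45.4°.

≈ 45°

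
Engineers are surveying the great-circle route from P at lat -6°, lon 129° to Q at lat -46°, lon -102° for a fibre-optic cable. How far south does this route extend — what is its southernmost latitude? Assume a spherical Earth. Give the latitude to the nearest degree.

≈ -55°

The great circle lies in the plane with unit normal n̂ = (p₁ × p₂)/|p₁ × p₂|.
Here n̂_z ≈ +0.575; the vertex latitude is φ_max = arccos|n̂_z| ≈ 54.9°.
Check via Clairaut: cos φ_max = |cos φ₁| · sin C = cos(6.0°)·sin(144.7°) ≈ 0.575, again giving ≈ 54.9°.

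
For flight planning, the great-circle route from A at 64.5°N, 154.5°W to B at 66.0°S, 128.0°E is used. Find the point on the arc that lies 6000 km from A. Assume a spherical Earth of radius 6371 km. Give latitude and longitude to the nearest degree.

≈ 15°N, 173°E

Write both endpoints as unit vectors p₁, p₂ with components (cos φ cos λ, cos φ sin λ, sin φ).
The central angle between the endpoints is δ = arccos(p₁·p₂) ≈ 2.476 rad (141.9°). The total great-circle distance is δ·R ≈ 2.476 × 6371 ≈ 15776 km, so the target fraction is f = 6000/15776 ≈ 0.380.
Interpolate at f ≈ 0.380 with slerp weights a = sin((1−f)δ)/sin δ ≈ 1.619, b = sin(fδ)/sin δ ≈ 1.310.
p = a·p₁ + b·p₂ ≈ (-0.957, 0.120, 0.264); φ = arcsin(p_z) ≈ 15.34°, λ = atan2(p_y, p_x) ≈ 172.87°.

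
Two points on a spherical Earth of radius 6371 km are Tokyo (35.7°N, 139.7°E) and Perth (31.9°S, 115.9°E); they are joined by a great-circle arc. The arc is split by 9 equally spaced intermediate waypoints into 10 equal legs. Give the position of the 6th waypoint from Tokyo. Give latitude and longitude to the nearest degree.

The haversine formula gives a central angle δ ≈ 1.242 rad (71.2°) between the endpoints.
Interpolate at f = 6/10 with slerp weights a = sin((1−f)δ)/sin δ ≈ 0.504, b = sin(fδ)/sin δ ≈ 0.717.
p = a·p₁ + b·p₂ ≈ (-0.578, 0.812, -0.085); φ = arcsin(p_z) ≈ -4.86°, λ = atan2(p_y, p_x) ≈ 125.44°.

≈ 5°S, 125°E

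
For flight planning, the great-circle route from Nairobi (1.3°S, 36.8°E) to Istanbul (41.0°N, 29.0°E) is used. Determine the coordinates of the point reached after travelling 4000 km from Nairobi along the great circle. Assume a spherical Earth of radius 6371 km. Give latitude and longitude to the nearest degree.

≈ (34°N, 31°E)

The haversine formula gives a central angle δ ≈ 0.749 rad (42.9°) between the endpoints. The total great-circle distance is δ·R ≈ 0.749 × 6371 ≈ 4769 km, so the target fraction is f = 4000/4769 ≈ 0.839.
Interpolate at f ≈ 0.839 with slerp weights a = sin((1−f)δ)/sin δ ≈ 0.177, b = sin(fδ)/sin δ ≈ 0.863.
p = a·p₁ + b·p₂ ≈ (0.711, 0.422, 0.562); φ = arcsin(p_z) ≈ 34.21°, λ = atan2(p_y, p_x) ≈ 30.66°.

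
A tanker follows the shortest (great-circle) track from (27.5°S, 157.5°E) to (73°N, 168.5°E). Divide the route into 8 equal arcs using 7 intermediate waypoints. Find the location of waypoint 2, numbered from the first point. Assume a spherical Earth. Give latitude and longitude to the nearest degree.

≈ (2°S, 159°E)

Convert each endpoint to a unit vector on the sphere (x = cos φ cos λ, y = cos φ sin λ, z = sin φ).
The central angle between the endpoints is δ = arccos(p₁·p₂) ≈ 1.759 rad (100.8°).
Interpolate at f = 2/8 with slerp weights a = sin((1−f)δ)/sin δ ≈ 0.986, b = sin(fδ)/sin δ ≈ 0.433.
p = a·p₁ + b·p₂ ≈ (-0.932, 0.360, -0.041); φ = arcsin(p_z) ≈ -2.34°, λ = atan2(p_y, p_x) ≈ 158.89°.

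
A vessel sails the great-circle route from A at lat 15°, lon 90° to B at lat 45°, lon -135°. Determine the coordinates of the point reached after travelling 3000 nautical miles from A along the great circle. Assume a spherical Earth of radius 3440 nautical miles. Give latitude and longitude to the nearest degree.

≈ lat 53°, lon 132°

Convert each endpoint to a unit vector on the sphere (x = cos φ cos λ, y = cos φ sin λ, z = sin φ).
The central angle between the endpoints is δ = arccos(p₁·p₂) ≈ 1.875 rad (107.5°). The total great-circle distance is δ·R ≈ 1.875 × 3440 ≈ 6452 nmi, so the target fraction is f = 3000/6452 ≈ 0.465.
Interpolate at f ≈ 0.465 with slerp weights a = sin((1−f)δ)/sin δ ≈ 0.884, b = sin(fδ)/sin δ ≈ 0.803.
p = a·p₁ + b·p₂ ≈ (-0.401, 0.453, 0.796); φ = arcsin(p_z) ≈ 52.78°, λ = atan2(p_y, p_x) ≈ 131.57°.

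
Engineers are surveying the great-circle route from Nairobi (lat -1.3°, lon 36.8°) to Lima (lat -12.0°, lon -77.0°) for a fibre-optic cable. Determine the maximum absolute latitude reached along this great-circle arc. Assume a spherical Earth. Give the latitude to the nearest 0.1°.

≈ -13.7°

The great circle lies in the plane with unit normal n̂ = (p₁ × p₂)/|p₁ × p₂|.
Here n̂_z ≈ -0.972; the vertex latitude is φ_max = arccos|n̂_z| ≈ 13.7°.
Check via Clairaut: cos φ_max = |cos φ₁| · sin C = cos(1.3°)·sin(103.6°) ≈ 0.972, again giving ≈ 13.7°.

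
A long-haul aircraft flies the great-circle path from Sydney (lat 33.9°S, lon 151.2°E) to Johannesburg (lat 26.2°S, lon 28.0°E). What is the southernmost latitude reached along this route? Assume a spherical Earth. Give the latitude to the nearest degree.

≈ 51°S

The great circle lies in the plane with unit normal n̂ = (p₁ × p₂)/|p₁ × p₂|.
Here n̂_z ≈ -0.631; the vertex latitude is φ_max = arccos|n̂_z| ≈ 50.8°.
Check via Clairaut: cos φ_max = |cos φ₁| · sin C = cos(33.9°)·sin(130.5°) ≈ 0.631, again giving ≈ 50.8°.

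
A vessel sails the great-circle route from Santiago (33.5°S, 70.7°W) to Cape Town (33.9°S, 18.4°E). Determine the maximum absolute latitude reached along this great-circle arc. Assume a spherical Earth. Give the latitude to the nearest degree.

≈ 43°S

The great circle lies in the plane with unit normal n̂ = (p₁ × p₂)/|p₁ × p₂|.
Here n̂_z ≈ +0.730; the vertex latitude is φ_max = arccos|n̂_z| ≈ 43.1°.
Check via Clairaut: cos φ_max = |cos φ₁| · sin C = cos(33.5°)·sin(118.9°) ≈ 0.730, again giving ≈ 43.1°.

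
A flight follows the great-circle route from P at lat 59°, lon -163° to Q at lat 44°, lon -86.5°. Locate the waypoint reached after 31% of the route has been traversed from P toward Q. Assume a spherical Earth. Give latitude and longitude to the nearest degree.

Convert each endpoint to a unit vector on the sphere (x = cos φ cos λ, y = cos φ sin λ, z = sin φ).
The central angle between the endpoints is δ = arccos(p₁·p₂) ≈ 0.820 rad (47.0°).
Interpolate at f = 0.31 with slerp weights a = sin((1−f)δ)/sin δ ≈ 0.733, b = sin(fδ)/sin δ ≈ 0.344.
p = a·p₁ + b·p₂ ≈ (-0.346, -0.357, 0.867); φ = arcsin(p_z) ≈ 60.17°, λ = atan2(p_y, p_x) ≈ -134.08°.

≈ lat 60°, lon -134°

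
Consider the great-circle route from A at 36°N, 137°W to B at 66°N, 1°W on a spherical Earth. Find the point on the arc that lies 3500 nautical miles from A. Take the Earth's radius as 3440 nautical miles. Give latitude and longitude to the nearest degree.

Write both endpoints as unit vectors p₁, p₂ with components (cos φ cos λ, cos φ sin λ, sin φ).
The central angle between the endpoints is δ = arccos(p₁·p₂) ≈ 1.266 rad (72.5°). The total great-circle distance is δ·R ≈ 1.266 × 3440 ≈ 4354 nmi, so the target fraction is f = 3500/4354 ≈ 0.804.
Interpolate at f ≈ 0.804 with slerp weights a = sin((1−f)δ)/sin δ ≈ 0.258, b = sin(fδ)/sin δ ≈ 0.892.
p = a·p₁ + b·p₂ ≈ (0.210, -0.149, 0.966); φ = arcsin(p_z) ≈ 75.08°, λ = atan2(p_y, p_x) ≈ -35.24°.

≈ 75°N, 35°W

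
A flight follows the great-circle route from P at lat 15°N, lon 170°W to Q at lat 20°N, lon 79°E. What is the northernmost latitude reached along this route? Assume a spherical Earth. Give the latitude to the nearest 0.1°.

The great circle lies in the plane with unit normal n̂ = (p₁ × p₂)/|p₁ × p₂|.
Here n̂_z ≈ -0.872; the vertex latitude is φ_max = arccos|n̂_z| ≈ 29.3°.

≈ 29.3°N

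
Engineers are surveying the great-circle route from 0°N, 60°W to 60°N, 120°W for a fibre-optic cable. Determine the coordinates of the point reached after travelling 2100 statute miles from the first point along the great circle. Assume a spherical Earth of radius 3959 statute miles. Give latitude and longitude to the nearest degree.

≈ 27°N, 75°W

Convert each endpoint to a unit vector on the sphere (x = cos φ cos λ, y = cos φ sin λ, z = sin φ).
The central angle between the endpoints is δ = arccos(p₁·p₂) ≈ 1.318 rad (75.5°). The total great-circle distance is δ·R ≈ 1.318 × 3959 ≈ 5218 mi, so the target fraction is f = 2100/5218 ≈ 0.402.
Interpolate at f ≈ 0.402 with slerp weights a = sin((1−f)δ)/sin δ ≈ 0.732, b = sin(fδ)/sin δ ≈ 0.523.
p = a·p₁ + b·p₂ ≈ (0.235, -0.860, 0.452); φ = arcsin(p_z) ≈ 26.90°, λ = atan2(p_y, p_x) ≈ -74.70°.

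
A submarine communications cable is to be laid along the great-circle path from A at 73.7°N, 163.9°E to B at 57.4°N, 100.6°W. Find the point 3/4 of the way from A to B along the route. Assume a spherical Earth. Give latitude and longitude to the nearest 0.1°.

Convert each endpoint to a unit vector on the sphere (x = cos φ cos λ, y = cos φ sin λ, z = sin φ).
The central angle between the endpoints is δ = arccos(p₁·p₂) ≈ 0.653 rad (37.4°).
Interpolate at f = 3/4 with slerp weights a = sin((1−f)δ)/sin δ ≈ 0.268, b = sin(fδ)/sin δ ≈ 0.774.
p = a·p₁ + b·p₂ ≈ (-0.149, -0.389, 0.909); φ = arcsin(p_z) ≈ 65.37°, λ = atan2(p_y, p_x) ≈ -110.93°.

≈ 65.4°N, 110.9°W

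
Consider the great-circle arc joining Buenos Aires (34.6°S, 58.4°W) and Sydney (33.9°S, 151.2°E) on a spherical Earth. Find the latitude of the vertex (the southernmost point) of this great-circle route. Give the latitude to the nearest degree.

The great circle lies in the plane with unit normal n̂ = (p₁ × p₂)/|p₁ × p₂|.
Here n̂_z ≈ -0.351; the vertex latitude is φ_max = arccos|n̂_z| ≈ 69.4°.

≈ 69°S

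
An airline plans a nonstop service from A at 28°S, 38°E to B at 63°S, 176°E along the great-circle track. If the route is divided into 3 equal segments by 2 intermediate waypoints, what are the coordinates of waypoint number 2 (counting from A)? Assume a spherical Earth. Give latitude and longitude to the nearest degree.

Convert each endpoint to a unit vector on the sphere (x = cos φ cos λ, y = cos φ sin λ, z = sin φ).
The central angle between the endpoints is δ = arccos(p₁·p₂) ≈ 1.450 rad (83.1°).
Interpolate at f = 2/3 with slerp weights a = sin((1−f)δ)/sin δ ≈ 0.468, b = sin(fδ)/sin δ ≈ 0.829.
p = a·p₁ + b·p₂ ≈ (-0.050, 0.281, -0.958); φ = arcsin(p_z) ≈ -73.43°, λ = atan2(p_y, p_x) ≈ 100.05°.

≈ 73°S, 100°E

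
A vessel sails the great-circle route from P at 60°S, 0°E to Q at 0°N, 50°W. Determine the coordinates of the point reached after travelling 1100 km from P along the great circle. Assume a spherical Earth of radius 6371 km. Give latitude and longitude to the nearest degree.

Write both endpoints as unit vectors p₁, p₂ with components (cos φ cos λ, cos φ sin λ, sin φ).
The central angle between the endpoints is δ = arccos(p₁·p₂) ≈ 1.244 rad (71.3°). The total great-circle distance is δ·R ≈ 1.244 × 6371 ≈ 7923 km, so the target fraction is f = 1100/7923 ≈ 0.139.
Interpolate at f ≈ 0.139 with slerp weights a = sin((1−f)δ)/sin δ ≈ 0.927, b = sin(fδ)/sin δ ≈ 0.181.
p = a·p₁ + b·p₂ ≈ (0.580, -0.139, -0.803); φ = arcsin(p_z) ≈ -53.38°, λ = atan2(p_y, p_x) ≈ -13.47°.

≈ 53°S, 13°W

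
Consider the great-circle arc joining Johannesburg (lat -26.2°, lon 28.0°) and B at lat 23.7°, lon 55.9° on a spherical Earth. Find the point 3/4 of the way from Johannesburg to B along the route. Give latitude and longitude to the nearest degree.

From cos δ = sin φ₁ sin φ₂ + cos φ₁ cos φ₂ cos Δλ, the central angle is δ ≈ 0.990 rad (56.7°).
Interpolate at f = 3/4 with slerp weights a = sin((1−f)δ)/sin δ ≈ 0.293, b = sin(fδ)/sin δ ≈ 0.809.
p = a·p₁ + b·p₂ ≈ (0.647, 0.737, 0.196); φ = arcsin(p_z) ≈ 11.29°, λ = atan2(p_y, p_x) ≈ 48.69°.

≈ lat 11°, lon 49°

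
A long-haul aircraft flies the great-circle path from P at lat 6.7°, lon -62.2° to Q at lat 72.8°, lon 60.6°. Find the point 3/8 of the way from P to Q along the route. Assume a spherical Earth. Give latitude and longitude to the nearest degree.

≈ lat 40°, lon -52°

The haversine formula gives a central angle δ ≈ 1.618 rad (92.7°) between the endpoints.
Interpolate at f = 3/8 with slerp weights a = sin((1−f)δ)/sin δ ≈ 0.849, b = sin(fδ)/sin δ ≈ 0.571.
p = a·p₁ + b·p₂ ≈ (0.476, -0.598, 0.644); φ = arcsin(p_z) ≈ 40.13°, λ = atan2(p_y, p_x) ≈ -51.50°.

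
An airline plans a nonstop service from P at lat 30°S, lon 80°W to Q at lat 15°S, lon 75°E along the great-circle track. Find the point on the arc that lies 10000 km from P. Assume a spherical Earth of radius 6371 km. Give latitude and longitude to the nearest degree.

≈ lat 48°S, lon 49°E

Write both endpoints as unit vectors p₁, p₂ with components (cos φ cos λ, cos φ sin λ, sin φ).
The central angle between the endpoints is δ = arccos(p₁·p₂) ≈ 2.251 rad (129.0°). The total great-circle distance is δ·R ≈ 2.251 × 6371 ≈ 14339 km, so the target fraction is f = 10000/14339 ≈ 0.697.
Interpolate at f ≈ 0.697 with slerp weights a = sin((1−f)δ)/sin δ ≈ 0.810, b = sin(fδ)/sin δ ≈ 1.286.
p = a·p₁ + b·p₂ ≈ (0.443, 0.509, -0.738); φ = arcsin(p_z) ≈ -47.54°, λ = atan2(p_y, p_x) ≈ 48.96°.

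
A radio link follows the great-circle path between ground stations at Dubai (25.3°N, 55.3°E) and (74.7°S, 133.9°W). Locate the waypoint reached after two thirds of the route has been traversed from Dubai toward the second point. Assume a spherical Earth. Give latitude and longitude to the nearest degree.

≈ (61°S, 62°E)

Convert each endpoint to a unit vector on the sphere (x = cos φ cos λ, y = cos φ sin λ, z = sin φ).
The central angle between the endpoints is δ = arccos(p₁·p₂) ≈ 2.275 rad (130.4°).
Interpolate at f = 2/3 with slerp weights a = sin((1−f)δ)/sin δ ≈ 0.903, b = sin(fδ)/sin δ ≈ 1.311.
p = a·p₁ + b·p₂ ≈ (0.225, 0.422, -0.878); φ = arcsin(p_z) ≈ -61.45°, λ = atan2(p_y, p_x) ≈ 61.94°.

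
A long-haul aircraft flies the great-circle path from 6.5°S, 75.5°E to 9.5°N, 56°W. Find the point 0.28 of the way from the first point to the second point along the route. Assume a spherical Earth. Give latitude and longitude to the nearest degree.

Convert each endpoint to a unit vector on the sphere (x = cos φ cos λ, y = cos φ sin λ, z = sin φ).
The central angle between the endpoints is δ = arccos(p₁·p₂) ≈ 2.302 rad (131.9°).
Interpolate at f = 0.28 with slerp weights a = sin((1−f)δ)/sin δ ≈ 1.339, b = sin(fδ)/sin δ ≈ 0.808.
p = a·p₁ + b·p₂ ≈ (0.778, 0.627, -0.018); φ = arcsin(p_z) ≈ -1.05°, λ = atan2(p_y, p_x) ≈ 38.87°.

≈ 1°S, 39°E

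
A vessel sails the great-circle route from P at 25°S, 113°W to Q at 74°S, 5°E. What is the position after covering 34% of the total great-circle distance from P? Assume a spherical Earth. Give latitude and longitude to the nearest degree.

≈ 49°S, 104°W

The haversine formula gives a central angle δ ≈ 1.278 rad (73.2°) between the endpoints.
Interpolate at f = 0.34 with slerp weights a = sin((1−f)δ)/sin δ ≈ 0.780, b = sin(fδ)/sin δ ≈ 0.440.
p = a·p₁ + b·p₂ ≈ (-0.156, -0.640, -0.752); φ = arcsin(p_z) ≈ -48.79°, λ = atan2(p_y, p_x) ≈ -103.65°.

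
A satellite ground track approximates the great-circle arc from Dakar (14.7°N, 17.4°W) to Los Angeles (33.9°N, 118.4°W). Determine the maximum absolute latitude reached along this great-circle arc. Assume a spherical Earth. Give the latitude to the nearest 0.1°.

The great circle lies in the plane with unit normal n̂ = (p₁ × p₂)/|p₁ × p₂|.
Here n̂_z ≈ -0.788; the vertex latitude is φ_max = arccos|n̂_z| ≈ 38.0°.
Check via Clairaut: cos φ_max = |cos φ₁| · sin C = cos(14.7°)·sin(54.6°) ≈ 0.788, again giving ≈ 38.0°.

≈ 38.0°N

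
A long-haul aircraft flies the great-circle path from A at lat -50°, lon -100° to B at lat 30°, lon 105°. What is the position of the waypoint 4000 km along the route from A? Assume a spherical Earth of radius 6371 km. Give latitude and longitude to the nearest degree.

≈ lat -58°, lon -162°

From cos δ = sin φ₁ sin φ₂ + cos φ₁ cos φ₂ cos Δλ, the central angle is δ ≈ 2.663 rad (152.6°). The total great-circle distance is δ·R ≈ 2.663 × 6371 ≈ 16964 km, so the target fraction is f = 4000/16964 ≈ 0.236.
Interpolate at f ≈ 0.236 with slerp weights a = sin((1−f)δ)/sin δ ≈ 1.941, b = sin(fδ)/sin δ ≈ 1.275.
p = a·p₁ + b·p₂ ≈ (-0.502, -0.162, -0.849); φ = arcsin(p_z) ≈ -58.14°, λ = atan2(p_y, p_x) ≈ -162.12°.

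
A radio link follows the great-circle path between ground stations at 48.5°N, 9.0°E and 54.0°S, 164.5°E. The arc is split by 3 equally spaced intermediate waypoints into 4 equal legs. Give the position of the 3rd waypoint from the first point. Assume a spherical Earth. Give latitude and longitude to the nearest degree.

Convert each endpoint to a unit vector on the sphere (x = cos φ cos λ, y = cos φ sin λ, z = sin φ).
The central angle between the endpoints is δ = arccos(p₁·p₂) ≈ 2.859 rad (163.8°).
Interpolate at f = 3/4 with slerp weights a = sin((1−f)δ)/sin δ ≈ 2.350, b = sin(fδ)/sin δ ≈ 3.012.
p = a·p₁ + b·p₂ ≈ (-0.168, 0.717, -0.677); φ = arcsin(p_z) ≈ -42.59°, λ = atan2(p_y, p_x) ≈ 103.19°.

≈ 43°S, 103°E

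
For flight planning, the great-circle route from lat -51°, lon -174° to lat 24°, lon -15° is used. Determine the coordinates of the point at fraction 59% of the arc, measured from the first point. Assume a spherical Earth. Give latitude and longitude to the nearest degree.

Write both endpoints as unit vectors p₁, p₂ with components (cos φ cos λ, cos φ sin λ, sin φ).
The central angle between the endpoints is δ = arccos(p₁·p₂) ≈ 2.592 rad (148.5°).
Interpolate at f = 0.59 with slerp weights a = sin((1−f)δ)/sin δ ≈ 1.673, b = sin(fδ)/sin δ ≈ 1.913.
p = a·p₁ + b·p₂ ≈ (0.641, -0.562, -0.522); φ = arcsin(p_z) ≈ -31.47°, λ = atan2(p_y, p_x) ≈ -41.26°.

≈ lat -31°, lon -41°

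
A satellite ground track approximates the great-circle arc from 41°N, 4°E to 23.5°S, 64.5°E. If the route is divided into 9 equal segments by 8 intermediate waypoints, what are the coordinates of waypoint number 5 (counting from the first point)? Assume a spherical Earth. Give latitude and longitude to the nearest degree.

≈ 6°N, 40°E

Convert each endpoint to a unit vector on the sphere (x = cos φ cos λ, y = cos φ sin λ, z = sin φ).
The central angle between the endpoints is δ = arccos(p₁·p₂) ≈ 1.492 rad (85.5°).
Interpolate at f = 5/9 with slerp weights a = sin((1−f)δ)/sin δ ≈ 0.617, b = sin(fδ)/sin δ ≈ 0.739.
p = a·p₁ + b·p₂ ≈ (0.757, 0.644, 0.110); φ = arcsin(p_z) ≈ 6.33°, λ = atan2(p_y, p_x) ≈ 40.42°.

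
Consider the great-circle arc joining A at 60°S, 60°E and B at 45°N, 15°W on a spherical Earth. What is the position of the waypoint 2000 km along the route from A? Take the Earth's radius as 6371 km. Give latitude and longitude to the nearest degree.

Convert each endpoint to a unit vector on the sphere (x = cos φ cos λ, y = cos φ sin λ, z = sin φ).
The central angle between the endpoints is δ = arccos(p₁·p₂) ≈ 2.119 rad (121.4°). The total great-circle distance is δ·R ≈ 2.119 × 6371 ≈ 13498 km, so the target fraction is f = 2000/13498 ≈ 0.148.
Interpolate at f ≈ 0.148 with slerp weights a = sin((1−f)δ)/sin δ ≈ 1.140, b = sin(fδ)/sin δ ≈ 0.362.
p = a·p₁ + b·p₂ ≈ (0.532, 0.427, -0.731); φ = arcsin(p_z) ≈ -46.98°, λ = atan2(p_y, p_x) ≈ 38.77°.

≈ 47°S, 39°E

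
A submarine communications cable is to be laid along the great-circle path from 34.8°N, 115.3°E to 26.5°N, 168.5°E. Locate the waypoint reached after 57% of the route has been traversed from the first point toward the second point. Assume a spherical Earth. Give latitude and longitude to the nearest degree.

≈ 33°N, 147°E

Convert each endpoint to a unit vector on the sphere (x = cos φ cos λ, y = cos φ sin λ, z = sin φ).
The central angle between the endpoints is δ = arccos(p₁·p₂) ≈ 0.803 rad (46.0°).
Interpolate at f = 0.57 with slerp weights a = sin((1−f)δ)/sin δ ≈ 0.470, b = sin(fδ)/sin δ ≈ 0.614.
p = a·p₁ + b·p₂ ≈ (-0.704, 0.459, 0.543); φ = arcsin(p_z) ≈ 32.85°, λ = atan2(p_y, p_x) ≈ 146.90°.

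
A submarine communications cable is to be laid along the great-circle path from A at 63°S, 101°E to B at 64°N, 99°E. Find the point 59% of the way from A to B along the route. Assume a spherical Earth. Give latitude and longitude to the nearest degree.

≈ 12°N, 100°E

The haversine formula gives a central angle δ ≈ 2.217 rad (127.0°) between the endpoints.
Interpolate at f = 0.59 with slerp weights a = sin((1−f)δ)/sin δ ≈ 0.988, b = sin(fδ)/sin δ ≈ 1.209.
p = a·p₁ + b·p₂ ≈ (-0.168, 0.964, 0.207); φ = arcsin(p_z) ≈ 11.93°, λ = atan2(p_y, p_x) ≈ 99.92°.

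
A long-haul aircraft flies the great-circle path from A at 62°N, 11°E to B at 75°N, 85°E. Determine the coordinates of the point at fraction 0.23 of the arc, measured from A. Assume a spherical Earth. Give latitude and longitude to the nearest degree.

≈ 67°N, 20°E

The haversine formula gives a central angle δ ≈ 0.481 rad (27.6°) between the endpoints.
Interpolate at f = 0.23 with slerp weights a = sin((1−f)δ)/sin δ ≈ 0.782, b = sin(fδ)/sin δ ≈ 0.239.
p = a·p₁ + b·p₂ ≈ (0.366, 0.132, 0.921); φ = arcsin(p_z) ≈ 67.12°, λ = atan2(p_y, p_x) ≈ 19.78°.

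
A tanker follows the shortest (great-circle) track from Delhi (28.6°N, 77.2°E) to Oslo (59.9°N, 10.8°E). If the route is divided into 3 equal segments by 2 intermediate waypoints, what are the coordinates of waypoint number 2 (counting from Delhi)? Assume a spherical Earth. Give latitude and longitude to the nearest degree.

≈ (54°N, 42°E)

From cos δ = sin φ₁ sin φ₂ + cos φ₁ cos φ₂ cos Δλ, the central angle is δ ≈ 0.939 rad (53.8°).
Interpolate at f = 2/3 with slerp weights a = sin((1−f)δ)/sin δ ≈ 0.382, b = sin(fδ)/sin δ ≈ 0.726.
p = a·p₁ + b·p₂ ≈ (0.432, 0.395, 0.811); φ = arcsin(p_z) ≈ 54.18°, λ = atan2(p_y, p_x) ≈ 42.44°.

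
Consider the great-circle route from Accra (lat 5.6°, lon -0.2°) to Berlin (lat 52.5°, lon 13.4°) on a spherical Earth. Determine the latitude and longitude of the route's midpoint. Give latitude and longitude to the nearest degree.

Write both endpoints as unit vectors p₁, p₂ with components (cos φ cos λ, cos φ sin λ, sin φ).
The central angle between the endpoints is δ = arccos(p₁·p₂) ≈ 0.842 rad (48.2°).
Interpolate at f = 1/2 with slerp weights a = sin((1−f)δ)/sin δ ≈ 0.548, b = sin(fδ)/sin δ ≈ 0.548.
p = a·p₁ + b·p₂ ≈ (0.870, 0.075, 0.488); φ = arcsin(p_z) ≈ 29.21°, λ = atan2(p_y, p_x) ≈ 4.95°.

≈ lat 29°, lon 5°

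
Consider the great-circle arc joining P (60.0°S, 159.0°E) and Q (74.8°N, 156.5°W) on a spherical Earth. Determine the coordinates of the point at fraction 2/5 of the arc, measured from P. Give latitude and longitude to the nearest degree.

Convert each endpoint to a unit vector on the sphere (x = cos φ cos λ, y = cos φ sin λ, z = sin φ).
The central angle between the endpoints is δ = arccos(p₁·p₂) ≈ 2.407 rad (137.9°).
Interpolate at f = 2/5 with slerp weights a = sin((1−f)δ)/sin δ ≈ 1.480, b = sin(fδ)/sin δ ≈ 1.225.
p = a·p₁ + b·p₂ ≈ (-0.985, 0.137, -0.100); φ = arcsin(p_z) ≈ -5.74°, λ = atan2(p_y, p_x) ≈ 172.07°.

≈ (6°S, 172°E)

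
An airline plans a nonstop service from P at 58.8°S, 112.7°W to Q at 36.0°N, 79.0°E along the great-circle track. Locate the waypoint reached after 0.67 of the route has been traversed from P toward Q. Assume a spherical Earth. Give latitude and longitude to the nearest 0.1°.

≈ 14.2°S, 91.0°E

Convert each endpoint to a unit vector on the sphere (x = cos φ cos λ, y = cos φ sin λ, z = sin φ).
The central angle between the endpoints is δ = arccos(p₁·p₂) ≈ 2.722 rad (155.9°).
Interpolate at f = 0.67 with slerp weights a = sin((1−f)δ)/sin δ ≈ 1.919, b = sin(fδ)/sin δ ≈ 2.375.
p = a·p₁ + b·p₂ ≈ (-0.017, 0.969, -0.245); φ = arcsin(p_z) ≈ -14.19°, λ = atan2(p_y, p_x) ≈ 91.00°.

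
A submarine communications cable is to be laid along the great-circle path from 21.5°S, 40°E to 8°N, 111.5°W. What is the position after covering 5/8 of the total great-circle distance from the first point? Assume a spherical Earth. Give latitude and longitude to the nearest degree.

Convert each endpoint to a unit vector on the sphere (x = cos φ cos λ, y = cos φ sin λ, z = sin φ).
The central angle between the endpoints is δ = arccos(p₁·p₂) ≈ 2.607 rad (149.4°).
Interpolate at f = 5/8 with slerp weights a = sin((1−f)δ)/sin δ ≈ 1.629, b = sin(fδ)/sin δ ≈ 1.961.
p = a·p₁ + b·p₂ ≈ (0.449, -0.832, -0.324); φ = arcsin(p_z) ≈ -18.91°, λ = atan2(p_y, p_x) ≈ -61.64°.

≈ 19°S, 62°W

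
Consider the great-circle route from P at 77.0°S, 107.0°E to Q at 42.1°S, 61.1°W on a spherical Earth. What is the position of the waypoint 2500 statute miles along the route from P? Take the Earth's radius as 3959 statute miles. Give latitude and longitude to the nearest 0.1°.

≈ 66.5°S, 57.9°W

Write both endpoints as unit vectors p₁, p₂ with components (cos φ cos λ, cos φ sin λ, sin φ).
The central angle between the endpoints is δ = arccos(p₁·p₂) ≈ 1.059 rad (60.7°). The total great-circle distance is δ·R ≈ 1.059 × 3959 ≈ 4192 mi, so the target fraction is f = 2500/4192 ≈ 0.596.
Interpolate at f ≈ 0.596 with slerp weights a = sin((1−f)δ)/sin δ ≈ 0.475, b = sin(fδ)/sin δ ≈ 0.677.
p = a·p₁ + b·p₂ ≈ (0.212, -0.338, -0.917); φ = arcsin(p_z) ≈ -66.52°, λ = atan2(p_y, p_x) ≈ -57.93°.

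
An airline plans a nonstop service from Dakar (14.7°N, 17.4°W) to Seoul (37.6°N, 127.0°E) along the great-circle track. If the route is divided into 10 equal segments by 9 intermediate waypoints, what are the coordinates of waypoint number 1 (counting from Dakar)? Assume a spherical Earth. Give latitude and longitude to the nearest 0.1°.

≈ 24.6°N, 10.7°W

Write both endpoints as unit vectors p₁, p₂ with components (cos φ cos λ, cos φ sin λ, sin φ).
The central angle between the endpoints is δ = arccos(p₁·p₂) ≈ 2.058 rad (117.9°).
Interpolate at f = 1/10 with slerp weights a = sin((1−f)δ)/sin δ ≈ 1.087, b = sin(fδ)/sin δ ≈ 0.231.
p = a·p₁ + b·p₂ ≈ (0.893, -0.168, 0.417); φ = arcsin(p_z) ≈ 24.65°, λ = atan2(p_y, p_x) ≈ -10.66°.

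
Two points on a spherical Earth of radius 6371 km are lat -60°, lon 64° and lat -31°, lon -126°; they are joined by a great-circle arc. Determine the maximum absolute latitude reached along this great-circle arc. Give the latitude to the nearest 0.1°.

≈ -85.7°

The great circle lies in the plane with unit normal n̂ = (p₁ × p₂)/|p₁ × p₂|.
Here n̂_z ≈ +0.074; the vertex latitude is φ_max = arccos|n̂_z| ≈ 85.7°.
Check via Clairaut: cos φ_max = |cos φ₁| · sin C = cos(60.0°)·sin(171.4°) ≈ 0.074, again giving ≈ 85.7°.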